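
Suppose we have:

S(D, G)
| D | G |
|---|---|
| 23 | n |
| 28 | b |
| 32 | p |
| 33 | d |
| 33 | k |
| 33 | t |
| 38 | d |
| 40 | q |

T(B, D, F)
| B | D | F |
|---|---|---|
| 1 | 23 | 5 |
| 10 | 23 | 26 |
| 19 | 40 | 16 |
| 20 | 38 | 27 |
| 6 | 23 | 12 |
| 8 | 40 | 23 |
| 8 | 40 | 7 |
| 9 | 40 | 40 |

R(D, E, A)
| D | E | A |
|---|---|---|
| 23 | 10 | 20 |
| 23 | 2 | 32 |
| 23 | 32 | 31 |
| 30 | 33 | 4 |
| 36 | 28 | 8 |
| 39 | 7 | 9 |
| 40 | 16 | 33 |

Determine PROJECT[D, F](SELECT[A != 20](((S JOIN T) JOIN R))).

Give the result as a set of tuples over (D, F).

Natural join on D: {(23, n, 1, 5), (23, n, 10, 26), (23, n, 6, 12), (38, d, 20, 27), (40, q, 19, 16), (40, q, 8, 23), (40, q, 8, 7), (40, q, 9, 40)}
Natural join on D: {(23, n, 1, 5, 10, 20), (23, n, 1, 5, 2, 32), (23, n, 1, 5, 32, 31), (23, n, 10, 26, 10, 20), (23, n, 10, 26, 2, 32), (23, n, 10, 26, 32, 31), (23, n, 6, 12, 10, 20), (23, n, 6, 12, 2, 32), (23, n, 6, 12, 32, 31), (40, q, 19, 16, 16, 33), (40, q, 8, 23, 16, 33), (40, q, 8, 7, 16, 33), (40, q, 9, 40, 16, 33)}
Selection A != 20: {(23, n, 1, 5, 2, 32), (23, n, 1, 5, 32, 31), (23, n, 10, 26, 2, 32), (23, n, 10, 26, 32, 31), (23, n, 6, 12, 2, 32), (23, n, 6, 12, 32, 31), (40, q, 19, 16, 16, 33), (40, q, 8, 23, 16, 33), (40, q, 8, 7, 16, 33), (40, q, 9, 40, 16, 33)}
Keep only column(s) D, F (3 duplicate(s) eliminated): {(23, 12), (23, 26), (23, 5), (40, 16), (40, 23), (40, 40), (40, 7)}

{(23, 12), (23, 26), (23, 5), (40, 16), (40, 23), (40, 40), (40, 7)}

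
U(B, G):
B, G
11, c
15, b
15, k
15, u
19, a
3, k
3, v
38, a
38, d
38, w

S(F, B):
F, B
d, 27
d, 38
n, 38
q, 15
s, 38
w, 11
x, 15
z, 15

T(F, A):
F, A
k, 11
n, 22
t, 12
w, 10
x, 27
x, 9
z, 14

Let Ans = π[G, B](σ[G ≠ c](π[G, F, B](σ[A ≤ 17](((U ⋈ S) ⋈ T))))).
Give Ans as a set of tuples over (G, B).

{(b, 15), (k, 15), (u, 15)}

U ⋈ S (natural join on B): {(11, c, w), (15, b, q), (15, b, x), (15, b, z), (15, k, q), (15, k, x), (15, k, z), (15, u, q), (15, u, x), (15, u, z), (38, a, d), (38, a, n), (38, a, s), (38, d, d), (38, d, n), (38, d, s), (38, w, d), (38, w, n), (38, w, s)}
(U ⋈ S) ⋈ T (natural join on F): {(11, c, w, 10), (15, b, x, 27), (15, b, x, 9), (15, b, z, 14), (15, k, x, 27), (15, k, x, 9), (15, k, z, 14), (15, u, x, 27), (15, u, x, 9), (15, u, z, 14), (38, a, n, 22), (38, d, n, 22), (38, w, n, 22)}
σ[A ≤ 17]: keep tuples satisfying A ≤ 17 → {(11, c, w, 10), (15, b, x, 9), (15, b, z, 14), (15, k, x, 9), (15, k, z, 14), (15, u, x, 9), (15, u, z, 14)}
π_{G, F, B} gives {(b, x, 15), (b, z, 15), (c, w, 11), (k, x, 15), (k, z, 15), (u, x, 15), (u, z, 15)}.
σ[G ≠ c]: keep tuples satisfying G ≠ c → {(b, x, 15), (b, z, 15), (k, x, 15), (k, z, 15), (u, x, 15), (u, z, 15)}
π_{G, B} gives {(b, 15), (k, 15), (u, 15)} (3 duplicate(s) eliminated).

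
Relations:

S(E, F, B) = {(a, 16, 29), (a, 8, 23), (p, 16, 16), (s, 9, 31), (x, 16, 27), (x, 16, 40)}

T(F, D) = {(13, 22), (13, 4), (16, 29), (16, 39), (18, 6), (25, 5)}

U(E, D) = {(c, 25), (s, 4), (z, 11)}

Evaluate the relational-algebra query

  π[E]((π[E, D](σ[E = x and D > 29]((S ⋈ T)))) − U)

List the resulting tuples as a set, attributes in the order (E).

{x}

Natural join on F: {(a, 16, 29, 29), (a, 16, 29, 39), (p, 16, 16, 29), (p, 16, 16, 39), (x, 16, 27, 29), (x, 16, 27, 39), (x, 16, 40, 29), (x, 16, 40, 39)}
Apply σ_{E = x and D > 29}; surviving tuples: {(x, 16, 27, 39), (x, 16, 40, 39)}
π_{E, D} gives {(x, 39)} (1 duplicate(s) eliminated).
Taking the difference: {(x, 39)}
π_{E} gives {x}.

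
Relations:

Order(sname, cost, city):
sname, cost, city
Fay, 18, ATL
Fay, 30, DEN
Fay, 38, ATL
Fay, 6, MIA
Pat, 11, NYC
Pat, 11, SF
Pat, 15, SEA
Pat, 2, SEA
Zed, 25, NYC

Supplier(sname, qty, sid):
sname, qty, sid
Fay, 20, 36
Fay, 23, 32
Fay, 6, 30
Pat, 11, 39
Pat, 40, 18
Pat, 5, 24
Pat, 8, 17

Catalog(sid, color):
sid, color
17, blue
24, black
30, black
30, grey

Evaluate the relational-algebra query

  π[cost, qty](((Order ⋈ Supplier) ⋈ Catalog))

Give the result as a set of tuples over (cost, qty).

Order ⋈ Supplier (natural join on sname): {(Fay, 18, ATL, 20, 36), (Fay, 18, ATL, 23, 32), (Fay, 18, ATL, 6, 30), (Fay, 30, DEN, 20, 36), (Fay, 30, DEN, 23, 32), (Fay, 30, DEN, 6, 30), (Fay, 38, ATL, 20, 36), (Fay, 38, ATL, 23, 32), (Fay, 38, ATL, 6, 30), (Fay, 6, MIA, 20, 36), (Fay, 6, MIA, 23, 32), (Fay, 6, MIA, 6, 30), (Pat, 11, NYC, 11, 39), (Pat, 11, NYC, 40, 18), (Pat, 11, NYC, 5, 24), (Pat, 11, NYC, 8, 17), (Pat, 11, SF, 11, 39), (Pat, 11, SF, 40, 18), (Pat, 11, SF, 5, 24), (Pat, 11, SF, 8, 17), (Pat, 15, SEA, 11, 39), (Pat, 15, SEA, 40, 18), (Pat, 15, SEA, 5, 24), (Pat, 15, SEA, 8, 17), (Pat, 2, SEA, 11, 39), (Pat, 2, SEA, 40, 18), (Pat, 2, SEA, 5, 24), (Pat, 2, SEA, 8, 17)}
(Order ⋈ Supplier) ⋈ Catalog (natural join on sid): {(Fay, 18, ATL, 6, 30, black), (Fay, 18, ATL, 6, 30, grey), (Fay, 30, DEN, 6, 30, black), (Fay, 30, DEN, 6, 30, grey), (Fay, 38, ATL, 6, 30, black), (Fay, 38, ATL, 6, 30, grey), (Fay, 6, MIA, 6, 30, black), (Fay, 6, MIA, 6, 30, grey), (Pat, 11, NYC, 5, 24, black), (Pat, 11, NYC, 8, 17, blue), (Pat, 11, SF, 5, 24, black), (Pat, 11, SF, 8, 17, blue), (Pat, 15, SEA, 5, 24, black), (Pat, 15, SEA, 8, 17, blue), (Pat, 2, SEA, 5, 24, black), (Pat, 2, SEA, 8, 17, blue)}
π[cost, qty]: project onto (cost, qty) (6 duplicate(s) eliminated) → {(11, 5), (11, 8), (15, 5), (15, 8), (18, 6), (2, 5), (2, 8), (30, 6), (38, 6), (6, 6)}

{(11, 5), (11, 8), (15, 5), (15, 8), (18, 6), (2, 5), (2, 8), (30, 6), (38, 6), (6, 6)}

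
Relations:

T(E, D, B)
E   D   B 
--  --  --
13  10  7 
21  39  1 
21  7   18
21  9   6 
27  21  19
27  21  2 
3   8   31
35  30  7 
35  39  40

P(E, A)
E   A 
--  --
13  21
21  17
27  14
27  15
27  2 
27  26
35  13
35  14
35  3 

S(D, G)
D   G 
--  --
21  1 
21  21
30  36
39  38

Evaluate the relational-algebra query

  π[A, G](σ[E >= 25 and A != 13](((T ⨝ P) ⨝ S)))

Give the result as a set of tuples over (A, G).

{(14, 1), (14, 21), (14, 36), (14, 38), (15, 1), (15, 21), (2, 1), (2, 21), (26, 1), (26, 21), (3, 36), (3, 38)}

T ⋈ P (natural join on E): {(13, 10, 7, 21), (21, 39, 1, 17), (21, 7, 18, 17), (21, 9, 6, 17), (27, 21, 19, 14), (27, 21, 19, 15), (27, 21, 19, 2), (27, 21, 19, 26), (27, 21, 2, 14), (27, 21, 2, 15), (27, 21, 2, 2), (27, 21, 2, 26), (35, 30, 7, 13), (35, 30, 7, 14), (35, 30, 7, 3), (35, 39, 40, 13), (35, 39, 40, 14), (35, 39, 40, 3)}
(T ⨝ P) ⋈ S (natural join on D): {(21, 39, 1, 17, 38), (27, 21, 19, 14, 1), (27, 21, 19, 14, 21), (27, 21, 19, 15, 1), (27, 21, 19, 15, 21), (27, 21, 19, 2, 1), (27, 21, 19, 2, 21), (27, 21, 19, 26, 1), (27, 21, 19, 26, 21), (27, 21, 2, 14, 1), (27, 21, 2, 14, 21), (27, 21, 2, 15, 1), (27, 21, 2, 15, 21), (27, 21, 2, 2, 1), (27, 21, 2, 2, 21), (27, 21, 2, 26, 1), (27, 21, 2, 26, 21), (35, 30, 7, 13, 36), (35, 30, 7, 14, 36), (35, 30, 7, 3, 36), (35, 39, 40, 13, 38), (35, 39, 40, 14, 38), (35, 39, 40, 3, 38)}
Filtering on E >= 25 and A != 13 leaves {(27, 21, 19, 14, 1), (27, 21, 19, 14, 21), (27, 21, 19, 15, 1), (27, 21, 19, 15, 21), (27, 21, 19, 2, 1), (27, 21, 19, 2, 21), (27, 21, 19, 26, 1), (27, 21, 19, 26, 21), (27, 21, 2, 14, 1), (27, 21, 2, 14, 21), (27, 21, 2, 15, 1), (27, 21, 2, 15, 21), (27, 21, 2, 2, 1), (27, 21, 2, 2, 21), (27, 21, 2, 26, 1), (27, 21, 2, 26, 21), (35, 30, 7, 14, 36), (35, 30, 7, 3, 36), (35, 39, 40, 14, 38), (35, 39, 40, 3, 38)}.
π_{A, G} gives {(14, 1), (14, 21), (14, 36), (14, 38), (15, 1), (15, 21), (2, 1), (2, 21), (26, 1), (26, 21), (3, 36), (3, 38)} (8 duplicate(s) eliminated).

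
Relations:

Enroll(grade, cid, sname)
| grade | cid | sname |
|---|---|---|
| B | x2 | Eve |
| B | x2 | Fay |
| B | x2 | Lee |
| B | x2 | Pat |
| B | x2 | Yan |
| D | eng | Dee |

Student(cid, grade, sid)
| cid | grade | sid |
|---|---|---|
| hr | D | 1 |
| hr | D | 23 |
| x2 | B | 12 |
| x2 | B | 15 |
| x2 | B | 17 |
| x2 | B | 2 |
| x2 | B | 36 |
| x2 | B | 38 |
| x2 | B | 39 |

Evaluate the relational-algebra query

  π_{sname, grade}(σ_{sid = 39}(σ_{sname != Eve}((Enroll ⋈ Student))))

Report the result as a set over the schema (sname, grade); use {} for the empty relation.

{(Fay, B), (Lee, B), (Pat, B), (Yan, B)}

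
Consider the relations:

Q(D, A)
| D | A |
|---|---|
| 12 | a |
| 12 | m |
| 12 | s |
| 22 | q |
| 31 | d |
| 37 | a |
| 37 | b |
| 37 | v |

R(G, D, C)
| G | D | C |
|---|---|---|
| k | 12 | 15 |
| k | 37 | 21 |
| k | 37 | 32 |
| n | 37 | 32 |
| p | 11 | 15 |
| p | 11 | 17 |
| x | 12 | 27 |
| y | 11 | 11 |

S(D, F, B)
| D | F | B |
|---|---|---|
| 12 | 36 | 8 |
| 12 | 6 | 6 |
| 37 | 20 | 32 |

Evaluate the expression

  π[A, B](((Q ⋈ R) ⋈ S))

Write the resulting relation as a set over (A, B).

{(a, 32), (a, 6), (a, 8), (b, 32), (m, 6), (m, 8), (s, 6), (s, 8), (v, 32)}

Natural join on D: {(12, a, k, 15), (12, a, x, 27), (12, m, k, 15), (12, m, x, 27), (12, s, k, 15), (12, s, x, 27), (37, a, k, 21), (37, a, k, 32), (37, a, n, 32), (37, b, k, 21), (37, b, k, 32), (37, b, n, 32), (37, v, k, 21), (37, v, k, 32), (37, v, n, 32)}
Natural join on D: {(12, a, k, 15, 36, 8), (12, a, k, 15, 6, 6), (12, a, x, 27, 36, 8), (12, a, x, 27, 6, 6), (12, m, k, 15, 36, 8), (12, m, k, 15, 6, 6), (12, m, x, 27, 36, 8), (12, m, x, 27, 6, 6), (12, s, k, 15, 36, 8), (12, s, k, 15, 6, 6), (12, s, x, 27, 36, 8), (12, s, x, 27, 6, 6), (37, a, k, 21, 20, 32), (37, a, k, 32, 20, 32), (37, a, n, 32, 20, 32), (37, b, k, 21, 20, 32), (37, b, k, 32, 20, 32), (37, b, n, 32, 20, 32), (37, v, k, 21, 20, 32), (37, v, k, 32, 20, 32), (37, v, n, 32, 20, 32)}
Projecting to A, B (12 duplicate(s) eliminated): {(a, 32), (a, 6), (a, 8), (b, 32), (m, 6), (m, 8), (s, 6), (s, 8), (v, 32)}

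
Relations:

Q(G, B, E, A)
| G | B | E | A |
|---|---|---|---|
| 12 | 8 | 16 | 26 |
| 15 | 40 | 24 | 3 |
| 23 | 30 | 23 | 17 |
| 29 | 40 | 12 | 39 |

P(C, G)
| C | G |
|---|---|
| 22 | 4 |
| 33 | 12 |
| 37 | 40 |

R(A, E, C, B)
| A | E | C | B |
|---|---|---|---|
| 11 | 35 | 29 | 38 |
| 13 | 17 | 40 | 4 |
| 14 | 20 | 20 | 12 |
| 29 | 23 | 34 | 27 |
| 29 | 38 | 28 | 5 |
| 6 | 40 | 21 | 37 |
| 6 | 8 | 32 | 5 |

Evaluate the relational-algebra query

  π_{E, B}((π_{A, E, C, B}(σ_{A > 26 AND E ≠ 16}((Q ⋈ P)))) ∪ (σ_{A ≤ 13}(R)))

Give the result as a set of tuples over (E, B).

Natural join on G: {(12, 8, 16, 26, 33)}
Filtering on A > 26 AND E ≠ 16 leaves {}.
π_{A, E, C, B} gives {}.
Filtering on A ≤ 13 leaves {(11, 35, 29, 38), (13, 17, 40, 4), (6, 40, 21, 37), (6, 8, 32, 5)}.
Taking the union: {(11, 35, 29, 38), (13, 17, 40, 4), (6, 40, 21, 37), (6, 8, 32, 5)}
π_{E, B} gives {(17, 4), (35, 38), (40, 37), (8, 5)}.

{(17, 4), (35, 38), (40, 37), (8, 5)}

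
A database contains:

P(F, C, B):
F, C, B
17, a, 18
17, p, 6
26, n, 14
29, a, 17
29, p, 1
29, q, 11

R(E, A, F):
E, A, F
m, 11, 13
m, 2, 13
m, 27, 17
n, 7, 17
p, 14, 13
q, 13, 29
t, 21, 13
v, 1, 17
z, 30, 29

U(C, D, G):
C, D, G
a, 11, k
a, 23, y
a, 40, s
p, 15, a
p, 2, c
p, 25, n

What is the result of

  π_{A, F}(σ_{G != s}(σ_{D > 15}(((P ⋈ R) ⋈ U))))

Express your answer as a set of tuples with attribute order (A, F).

P ⋈ R (natural join on F): {(17, a, 18, m, 27), (17, a, 18, n, 7), (17, a, 18, v, 1), (17, p, 6, m, 27), (17, p, 6, n, 7), (17, p, 6, v, 1), (29, a, 17, q, 13), (29, a, 17, z, 30), (29, p, 1, q, 13), (29, p, 1, z, 30), (29, q, 11, q, 13), (29, q, 11, z, 30)}
(P ⋈ R) ⋈ U (natural join on C): {(17, a, 18, m, 27, 11, k), (17, a, 18, m, 27, 23, y), (17, a, 18, m, 27, 40, s), (17, a, 18, n, 7, 11, k), (17, a, 18, n, 7, 23, y), (17, a, 18, n, 7, 40, s), (17, a, 18, v, 1, 11, k), (17, a, 18, v, 1, 23, y), (17, a, 18, v, 1, 40, s), (17, p, 6, m, 27, 15, a), (17, p, 6, m, 27, 2, c), (17, p, 6, m, 27, 25, n), (17, p, 6, n, 7, 15, a), (17, p, 6, n, 7, 2, c), (17, p, 6, n, 7, 25, n), (17, p, 6, v, 1, 15, a), (17, p, 6, v, 1, 2, c), (17, p, 6, v, 1, 25, n), (29, a, 17, q, 13, 11, k), (29, a, 17, q, 13, 23, y), (29, a, 17, q, 13, 40, s), (29, a, 17, z, 30, 11, k), (29, a, 17, z, 30, 23, y), (29, a, 17, z, 30, 40, s), (29, p, 1, q, 13, 15, a), (29, p, 1, q, 13, 2, c), (29, p, 1, q, 13, 25, n), (29, p, 1, z, 30, 15, a), (29, p, 1, z, 30, 2, c), (29, p, 1, z, 30, 25, n)}
Apply σ_{D > 15}; surviving tuples: {(17, a, 18, m, 27, 23, y), (17, a, 18, m, 27, 40, s), (17, a, 18, n, 7, 23, y), (17, a, 18, n, 7, 40, s), (17, a, 18, v, 1, 23, y), (17, a, 18, v, 1, 40, s), (17, p, 6, m, 27, 25, n), (17, p, 6, n, 7, 25, n), (17, p, 6, v, 1, 25, n), (29, a, 17, q, 13, 23, y), (29, a, 17, q, 13, 40, s), (29, a, 17, z, 30, 23, y), (29, a, 17, z, 30, 40, s), (29, p, 1, q, 13, 25, n), (29, p, 1, z, 30, 25, n)}
Apply σ_{G != s}; surviving tuples: {(17, a, 18, m, 27, 23, y), (17, a, 18, n, 7, 23, y), (17, a, 18, v, 1, 23, y), (17, p, 6, m, 27, 25, n), (17, p, 6, n, 7, 25, n), (17, p, 6, v, 1, 25, n), (29, a, 17, q, 13, 23, y), (29, a, 17, z, 30, 23, y), (29, p, 1, q, 13, 25, n), (29, p, 1, z, 30, 25, n)}
Keep only column(s) A, F (5 duplicate(s) eliminated): {(1, 17), (13, 29), (27, 17), (30, 29), (7, 17)}

{(1, 17), (13, 29), (27, 17), (30, 29), (7, 17)}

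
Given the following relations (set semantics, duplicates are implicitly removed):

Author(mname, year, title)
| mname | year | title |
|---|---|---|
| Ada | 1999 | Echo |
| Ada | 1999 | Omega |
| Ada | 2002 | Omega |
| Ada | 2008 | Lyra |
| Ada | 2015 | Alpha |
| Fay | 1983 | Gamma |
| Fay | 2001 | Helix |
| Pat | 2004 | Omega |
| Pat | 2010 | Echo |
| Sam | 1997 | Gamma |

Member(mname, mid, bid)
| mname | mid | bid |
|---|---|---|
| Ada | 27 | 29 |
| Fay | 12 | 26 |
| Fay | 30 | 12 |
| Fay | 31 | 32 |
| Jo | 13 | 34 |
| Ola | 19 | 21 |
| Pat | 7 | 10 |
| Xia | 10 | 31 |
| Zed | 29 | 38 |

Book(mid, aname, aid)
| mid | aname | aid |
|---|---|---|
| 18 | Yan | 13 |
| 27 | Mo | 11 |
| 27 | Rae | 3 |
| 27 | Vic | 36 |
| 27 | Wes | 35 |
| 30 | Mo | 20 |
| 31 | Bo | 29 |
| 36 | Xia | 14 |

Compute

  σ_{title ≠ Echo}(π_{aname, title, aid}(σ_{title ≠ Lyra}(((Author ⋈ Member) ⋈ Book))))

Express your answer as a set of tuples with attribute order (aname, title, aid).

Natural join on mname: {(Ada, 1999, Echo, 27, 29), (Ada, 1999, Omega, 27, 29), (Ada, 2002, Omega, 27, 29), (Ada, 2008, Lyra, 27, 29), (Ada, 2015, Alpha, 27, 29), (Fay, 1983, Gamma, 12, 26), (Fay, 1983, Gamma, 30, 12), (Fay, 1983, Gamma, 31, 32), (Fay, 2001, Helix, 12, 26), (Fay, 2001, Helix, 30, 12), (Fay, 2001, Helix, 31, 32), (Pat, 2004, Omega, 7, 10), (Pat, 2010, Echo, 7, 10)}
Natural join on mid: {(Ada, 1999, Echo, 27, 29, Mo, 11), (Ada, 1999, Echo, 27, 29, Rae, 3), (Ada, 1999, Echo, 27, 29, Vic, 36), (Ada, 1999, Echo, 27, 29, Wes, 35), (Ada, 1999, Omega, 27, 29, Mo, 11), (Ada, 1999, Omega, 27, 29, Rae, 3), (Ada, 1999, Omega, 27, 29, Vic, 36), (Ada, 1999, Omega, 27, 29, Wes, 35), (Ada, 2002, Omega, 27, 29, Mo, 11), (Ada, 2002, Omega, 27, 29, Rae, 3), (Ada, 2002, Omega, 27, 29, Vic, 36), (Ada, 2002, Omega, 27, 29, Wes, 35), (Ada, 2008, Lyra, 27, 29, Mo, 11), (Ada, 2008, Lyra, 27, 29, Rae, 3), (Ada, 2008, Lyra, 27, 29, Vic, 36), (Ada, 2008, Lyra, 27, 29, Wes, 35), (Ada, 2015, Alpha, 27, 29, Mo, 11), (Ada, 2015, Alpha, 27, 29, Rae, 3), (Ada, 2015, Alpha, 27, 29, Vic, 36), (Ada, 2015, Alpha, 27, 29, Wes, 35), (Fay, 1983, Gamma, 30, 12, Mo, 20), (Fay, 1983, Gamma, 31, 32, Bo, 29), (Fay, 2001, Helix, 30, 12, Mo, 20), (Fay, 2001, Helix, 31, 32, Bo, 29)}
Apply σ_{title ≠ Lyra}; surviving tuples: {(Ada, 1999, Echo, 27, 29, Mo, 11), (Ada, 1999, Echo, 27, 29, Rae, 3), (Ada, 1999, Echo, 27, 29, Vic, 36), (Ada, 1999, Echo, 27, 29, Wes, 35), (Ada, 1999, Omega, 27, 29, Mo, 11), (Ada, 1999, Omega, 27, 29, Rae, 3), (Ada, 1999, Omega, 27, 29, Vic, 36), (Ada, 1999, Omega, 27, 29, Wes, 35), (Ada, 2002, Omega, 27, 29, Mo, 11), (Ada, 2002, Omega, 27, 29, Rae, 3), (Ada, 2002, Omega, 27, 29, Vic, 36), (Ada, 2002, Omega, 27, 29, Wes, 35), (Ada, 2015, Alpha, 27, 29, Mo, 11), (Ada, 2015, Alpha, 27, 29, Rae, 3), (Ada, 2015, Alpha, 27, 29, Vic, 36), (Ada, 2015, Alpha, 27, 29, Wes, 35), (Fay, 1983, Gamma, 30, 12, Mo, 20), (Fay, 1983, Gamma, 31, 32, Bo, 29), (Fay, 2001, Helix, 30, 12, Mo, 20), (Fay, 2001, Helix, 31, 32, Bo, 29)}
π[aname, title, aid]: project onto (aname, title, aid) (4 duplicate(s) eliminated) → {(Bo, Gamma, 29), (Bo, Helix, 29), (Mo, Alpha, 11), (Mo, Echo, 11), (Mo, Gamma, 20), (Mo, Helix, 20), (Mo, Omega, 11), (Rae, Alpha, 3), (Rae, Echo, 3), (Rae, Omega, 3), (Vic, Alpha, 36), (Vic, Echo, 36), (Vic, Omega, 36), (Wes, Alpha, 35), (Wes, Echo, 35), (Wes, Omega, 35)}
Apply σ_{title ≠ Echo}; surviving tuples: {(Bo, Gamma, 29), (Bo, Helix, 29), (Mo, Alpha, 11), (Mo, Gamma, 20), (Mo, Helix, 20), (Mo, Omega, 11), (Rae, Alpha, 3), (Rae, Omega, 3), (Vic, Alpha, 36), (Vic, Omega, 36), (Wes, Alpha, 35), (Wes, Omega, 35)}

{(Bo, Gamma, 29), (Bo, Helix, 29), (Mo, Alpha, 11), (Mo, Gamma, 20), (Mo, Helix, 20), (Mo, Omega, 11), (Rae, Alpha, 3), (Rae, Omega, 3), (Vic, Alpha, 36), (Vic, Omega, 36), (Wes, Alpha, 35), (Wes, Omega, 35)}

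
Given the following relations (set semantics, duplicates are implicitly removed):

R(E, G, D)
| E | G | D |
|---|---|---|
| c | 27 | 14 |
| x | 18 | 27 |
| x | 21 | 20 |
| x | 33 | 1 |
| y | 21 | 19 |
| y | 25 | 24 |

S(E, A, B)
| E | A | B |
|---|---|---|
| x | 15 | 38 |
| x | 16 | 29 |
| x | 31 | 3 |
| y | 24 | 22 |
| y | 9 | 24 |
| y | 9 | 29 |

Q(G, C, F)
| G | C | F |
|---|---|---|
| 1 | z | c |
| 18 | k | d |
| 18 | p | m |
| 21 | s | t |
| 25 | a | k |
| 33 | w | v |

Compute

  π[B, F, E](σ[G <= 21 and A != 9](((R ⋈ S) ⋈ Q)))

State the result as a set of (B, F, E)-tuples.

{(22, t, y), (29, d, x), (29, m, x), (29, t, x), (3, d, x), (3, m, x), (3, t, x), (38, d, x), (38, m, x), (38, t, x)}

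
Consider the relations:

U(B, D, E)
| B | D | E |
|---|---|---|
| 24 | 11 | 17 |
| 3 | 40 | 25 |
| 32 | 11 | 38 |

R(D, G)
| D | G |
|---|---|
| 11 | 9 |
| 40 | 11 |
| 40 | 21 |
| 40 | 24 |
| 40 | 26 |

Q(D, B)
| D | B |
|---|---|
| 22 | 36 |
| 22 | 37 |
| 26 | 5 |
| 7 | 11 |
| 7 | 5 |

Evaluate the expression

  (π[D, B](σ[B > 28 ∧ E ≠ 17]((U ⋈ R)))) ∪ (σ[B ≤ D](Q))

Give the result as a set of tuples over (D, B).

U ⋈ R (natural join on D): {(24, 11, 17, 9), (3, 40, 25, 11), (3, 40, 25, 21), (3, 40, 25, 24), (3, 40, 25, 26), (32, 11, 38, 9)}
Apply σ_{B > 28 ∧ E ≠ 17}; surviving tuples: {(32, 11, 38, 9)}
π_{D, B} gives {(11, 32)}.
Apply σ_{B ≤ D}; surviving tuples: {(26, 5), (7, 5)}
Union: {(11, 32)} with {(26, 5), (7, 5)} → {(11, 32), (26, 5), (7, 5)}

{(11, 32), (26, 5), (7, 5)}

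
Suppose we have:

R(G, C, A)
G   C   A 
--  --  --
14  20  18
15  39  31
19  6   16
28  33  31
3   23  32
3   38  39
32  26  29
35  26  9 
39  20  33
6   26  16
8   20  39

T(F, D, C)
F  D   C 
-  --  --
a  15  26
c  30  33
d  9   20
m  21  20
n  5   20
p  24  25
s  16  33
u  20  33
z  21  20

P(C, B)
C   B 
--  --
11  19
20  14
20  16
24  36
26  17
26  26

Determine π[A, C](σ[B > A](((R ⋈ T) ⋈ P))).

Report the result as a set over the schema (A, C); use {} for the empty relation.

R ⋈ T (natural join on C): {(14, 20, 18, d, 9), (14, 20, 18, m, 21), (14, 20, 18, n, 5), (14, 20, 18, z, 21), (28, 33, 31, c, 30), (28, 33, 31, s, 16), (28, 33, 31, u, 20), (32, 26, 29, a, 15), (35, 26, 9, a, 15), (39, 20, 33, d, 9), (39, 20, 33, m, 21), (39, 20, 33, n, 5), (39, 20, 33, z, 21), (6, 26, 16, a, 15), (8, 20, 39, d, 9), (8, 20, 39, m, 21), (8, 20, 39, n, 5), (8, 20, 39, z, 21)}
(R ⋈ T) ⋈ P (natural join on C): {(14, 20, 18, d, 9, 14), (14, 20, 18, d, 9, 16), (14, 20, 18, m, 21, 14), (14, 20, 18, m, 21, 16), (14, 20, 18, n, 5, 14), (14, 20, 18, n, 5, 16), (14, 20, 18, z, 21, 14), (14, 20, 18, z, 21, 16), (32, 26, 29, a, 15, 17), (32, 26, 29, a, 15, 26), (35, 26, 9, a, 15, 17), (35, 26, 9, a, 15, 26), (39, 20, 33, d, 9, 14), (39, 20, 33, d, 9, 16), (39, 20, 33, m, 21, 14), (39, 20, 33, m, 21, 16), (39, 20, 33, n, 5, 14), (39, 20, 33, n, 5, 16), (39, 20, 33, z, 21, 14), (39, 20, 33, z, 21, 16), (6, 26, 16, a, 15, 17), (6, 26, 16, a, 15, 26), (8, 20, 39, d, 9, 14), (8, 20, 39, d, 9, 16), (8, 20, 39, m, 21, 14), (8, 20, 39, m, 21, 16), (8, 20, 39, n, 5, 14), (8, 20, 39, n, 5, 16), (8, 20, 39, z, 21, 14), (8, 20, 39, z, 21, 16)}
σ[B > A]: keep tuples satisfying B > A → {(35, 26, 9, a, 15, 17), (35, 26, 9, a, 15, 26), (6, 26, 16, a, 15, 17), (6, 26, 16, a, 15, 26)}
Keep only column(s) A, C (2 duplicate(s) eliminated): {(16, 26), (9, 26)}

{(16, 26), (9, 26)}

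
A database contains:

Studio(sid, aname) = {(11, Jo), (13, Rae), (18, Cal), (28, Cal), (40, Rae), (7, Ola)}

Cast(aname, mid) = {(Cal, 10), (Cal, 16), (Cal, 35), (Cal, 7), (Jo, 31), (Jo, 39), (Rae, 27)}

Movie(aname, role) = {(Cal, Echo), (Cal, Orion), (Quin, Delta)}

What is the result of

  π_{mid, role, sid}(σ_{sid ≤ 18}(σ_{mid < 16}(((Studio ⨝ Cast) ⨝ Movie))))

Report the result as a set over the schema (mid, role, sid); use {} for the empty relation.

Studio ⋈ Cast (natural join on aname): {(11, Jo, 31), (11, Jo, 39), (13, Rae, 27), (18, Cal, 10), (18, Cal, 16), (18, Cal, 35), (18, Cal, 7), (28, Cal, 10), (28, Cal, 16), (28, Cal, 35), (28, Cal, 7), (40, Rae, 27)}
(Studio ⨝ Cast) ⋈ Movie (natural join on aname): {(18, Cal, 10, Echo), (18, Cal, 10, Orion), (18, Cal, 16, Echo), (18, Cal, 16, Orion), (18, Cal, 35, Echo), (18, Cal, 35, Orion), (18, Cal, 7, Echo), (18, Cal, 7, Orion), (28, Cal, 10, Echo), (28, Cal, 10, Orion), (28, Cal, 16, Echo), (28, Cal, 16, Orion), (28, Cal, 35, Echo), (28, Cal, 35, Orion), (28, Cal, 7, Echo), (28, Cal, 7, Orion)}
σ[mid < 16]: keep tuples satisfying mid < 16 → {(18, Cal, 10, Echo), (18, Cal, 10, Orion), (18, Cal, 7, Echo), (18, Cal, 7, Orion), (28, Cal, 10, Echo), (28, Cal, 10, Orion), (28, Cal, 7, Echo), (28, Cal, 7, Orion)}
σ[sid ≤ 18]: keep tuples satisfying sid ≤ 18 → {(18, Cal, 10, Echo), (18, Cal, 10, Orion), (18, Cal, 7, Echo), (18, Cal, 7, Orion)}
Keep only column(s) mid, role, sid: {(10, Echo, 18), (10, Orion, 18), (7, Echo, 18), (7, Orion, 18)}

{(10, Echo, 18), (10, Orion, 18), (7, Echo, 18), (7, Orion, 18)}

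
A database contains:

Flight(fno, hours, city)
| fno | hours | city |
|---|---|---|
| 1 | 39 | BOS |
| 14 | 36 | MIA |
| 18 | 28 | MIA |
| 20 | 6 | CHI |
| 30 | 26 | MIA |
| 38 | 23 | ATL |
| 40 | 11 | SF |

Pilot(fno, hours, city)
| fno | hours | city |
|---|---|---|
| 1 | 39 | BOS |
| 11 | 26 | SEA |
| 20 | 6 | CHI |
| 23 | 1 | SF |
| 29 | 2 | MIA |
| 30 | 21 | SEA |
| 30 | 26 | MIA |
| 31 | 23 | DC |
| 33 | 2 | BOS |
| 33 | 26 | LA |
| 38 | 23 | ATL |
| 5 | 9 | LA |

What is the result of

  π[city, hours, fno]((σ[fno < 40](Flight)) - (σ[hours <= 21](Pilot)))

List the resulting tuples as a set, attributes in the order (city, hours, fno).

{(ATL, 23, 38), (BOS, 39, 1), (MIA, 26, 30), (MIA, 28, 18), (MIA, 36, 14)}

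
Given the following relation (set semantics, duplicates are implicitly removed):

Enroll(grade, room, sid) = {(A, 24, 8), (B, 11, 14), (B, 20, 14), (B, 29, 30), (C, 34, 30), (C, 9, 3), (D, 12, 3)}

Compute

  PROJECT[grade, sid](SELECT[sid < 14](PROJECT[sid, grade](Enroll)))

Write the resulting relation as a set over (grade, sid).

{(A, 8), (C, 3), (D, 3)}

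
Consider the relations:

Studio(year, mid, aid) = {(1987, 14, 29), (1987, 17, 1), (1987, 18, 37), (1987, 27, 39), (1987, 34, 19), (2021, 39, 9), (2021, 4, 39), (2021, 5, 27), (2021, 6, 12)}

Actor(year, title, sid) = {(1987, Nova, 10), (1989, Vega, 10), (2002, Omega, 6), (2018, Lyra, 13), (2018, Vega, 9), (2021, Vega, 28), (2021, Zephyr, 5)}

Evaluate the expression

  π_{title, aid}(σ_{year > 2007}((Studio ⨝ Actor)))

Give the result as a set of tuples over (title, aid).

{(Vega, 12), (Vega, 27), (Vega, 39), (Vega, 9), (Zephyr, 12), (Zephyr, 27), (Zephyr, 39), (Zephyr, 9)}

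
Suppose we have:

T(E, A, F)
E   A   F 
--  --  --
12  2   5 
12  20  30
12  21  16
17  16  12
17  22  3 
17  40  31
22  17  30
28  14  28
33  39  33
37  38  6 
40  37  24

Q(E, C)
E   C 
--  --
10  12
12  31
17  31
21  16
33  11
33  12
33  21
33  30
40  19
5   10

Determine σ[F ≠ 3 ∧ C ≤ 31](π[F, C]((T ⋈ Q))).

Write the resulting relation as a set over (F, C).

Natural join on E: {(12, 2, 5, 31), (12, 20, 30, 31), (12, 21, 16, 31), (17, 16, 12, 31), (17, 22, 3, 31), (17, 40, 31, 31), (33, 39, 33, 11), (33, 39, 33, 12), (33, 39, 33, 21), (33, 39, 33, 30), (40, 37, 24, 19)}
π_{F, C} gives {(12, 31), (16, 31), (24, 19), (3, 31), (30, 31), (31, 31), (33, 11), (33, 12), (33, 21), (33, 30), (5, 31)}.
σ[F ≠ 3 ∧ C ≤ 31]: keep tuples satisfying F ≠ 3 ∧ C ≤ 31 → {(12, 31), (16, 31), (24, 19), (30, 31), (31, 31), (33, 11), (33, 12), (33, 21), (33, 30), (5, 31)}

{(12, 31), (16, 31), (24, 19), (30, 31), (31, 31), (33, 11), (33, 12), (33, 21), (33, 30), (5, 31)}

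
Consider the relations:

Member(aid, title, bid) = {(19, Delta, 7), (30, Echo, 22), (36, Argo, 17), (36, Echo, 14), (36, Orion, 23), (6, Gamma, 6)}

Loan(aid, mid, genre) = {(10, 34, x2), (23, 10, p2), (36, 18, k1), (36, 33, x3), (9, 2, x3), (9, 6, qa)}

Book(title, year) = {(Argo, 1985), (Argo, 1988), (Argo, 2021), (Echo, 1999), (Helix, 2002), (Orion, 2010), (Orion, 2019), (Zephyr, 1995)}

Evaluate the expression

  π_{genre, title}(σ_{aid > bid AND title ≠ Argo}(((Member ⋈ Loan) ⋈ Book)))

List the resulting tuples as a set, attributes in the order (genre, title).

Joining Member and Loan on aid yields {(36, Argo, 17, 18, k1), (36, Argo, 17, 33, x3), (36, Echo, 14, 18, k1), (36, Echo, 14, 33, x3), (36, Orion, 23, 18, k1), (36, Orion, 23, 33, x3)}.
Joining (Member ⋈ Loan) and Book on title yields {(36, Argo, 17, 18, k1, 1985), (36, Argo, 17, 18, k1, 1988), (36, Argo, 17, 18, k1, 2021), (36, Argo, 17, 33, x3, 1985), (36, Argo, 17, 33, x3, 1988), (36, Argo, 17, 33, x3, 2021), (36, Echo, 14, 18, k1, 1999), (36, Echo, 14, 33, x3, 1999), (36, Orion, 23, 18, k1, 2010), (36, Orion, 23, 18, k1, 2019), (36, Orion, 23, 33, x3, 2010), (36, Orion, 23, 33, x3, 2019)}.
Filtering on aid > bid AND title ≠ Argo leaves {(36, Echo, 14, 18, k1, 1999), (36, Echo, 14, 33, x3, 1999), (36, Orion, 23, 18, k1, 2010), (36, Orion, 23, 18, k1, 2019), (36, Orion, 23, 33, x3, 2010), (36, Orion, 23, 33, x3, 2019)}.
π[genre, title]: project onto (genre, title) (2 duplicate(s) eliminated) → {(k1, Echo), (k1, Orion), (x3, Echo), (x3, Orion)}

{(k1, Echo), (k1, Orion), (x3, Echo), (x3, Orion)}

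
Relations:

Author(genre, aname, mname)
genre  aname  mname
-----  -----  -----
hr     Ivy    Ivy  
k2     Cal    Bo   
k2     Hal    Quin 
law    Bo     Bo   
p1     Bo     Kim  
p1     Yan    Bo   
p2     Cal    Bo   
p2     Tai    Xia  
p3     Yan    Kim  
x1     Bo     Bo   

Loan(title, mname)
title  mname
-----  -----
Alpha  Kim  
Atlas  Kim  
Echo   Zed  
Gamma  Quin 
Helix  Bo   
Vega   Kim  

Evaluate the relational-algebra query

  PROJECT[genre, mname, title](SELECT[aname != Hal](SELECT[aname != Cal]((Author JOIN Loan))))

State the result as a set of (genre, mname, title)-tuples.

{(law, Bo, Helix), (p1, Bo, Helix), (p1, Kim, Alpha), (p1, Kim, Atlas), (p1, Kim, Vega), (p3, Kim, Alpha), (p3, Kim, Atlas), (p3, Kim, Vega), (x1, Bo, Helix)}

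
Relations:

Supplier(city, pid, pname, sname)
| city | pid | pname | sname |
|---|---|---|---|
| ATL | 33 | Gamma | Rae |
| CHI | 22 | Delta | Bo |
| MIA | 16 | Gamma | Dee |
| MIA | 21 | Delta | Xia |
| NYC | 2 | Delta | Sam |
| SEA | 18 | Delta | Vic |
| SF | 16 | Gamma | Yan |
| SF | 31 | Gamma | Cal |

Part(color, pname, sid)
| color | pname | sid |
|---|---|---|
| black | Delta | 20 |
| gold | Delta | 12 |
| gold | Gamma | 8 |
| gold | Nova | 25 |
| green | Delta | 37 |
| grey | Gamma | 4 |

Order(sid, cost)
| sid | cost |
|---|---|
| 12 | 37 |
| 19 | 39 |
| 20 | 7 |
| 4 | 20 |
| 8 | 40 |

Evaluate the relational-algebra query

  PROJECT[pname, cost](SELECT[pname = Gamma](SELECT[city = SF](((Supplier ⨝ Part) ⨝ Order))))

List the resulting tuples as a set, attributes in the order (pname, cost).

Natural join on pname: {(ATL, 33, Gamma, Rae, gold, 8), (ATL, 33, Gamma, Rae, grey, 4), (CHI, 22, Delta, Bo, black, 20), (CHI, 22, Delta, Bo, gold, 12), (CHI, 22, Delta, Bo, green, 37), (MIA, 16, Gamma, Dee, gold, 8), (MIA, 16, Gamma, Dee, grey, 4), (MIA, 21, Delta, Xia, black, 20), (MIA, 21, Delta, Xia, gold, 12), (MIA, 21, Delta, Xia, green, 37), (NYC, 2, Delta, Sam, black, 20), (NYC, 2, Delta, Sam, gold, 12), (NYC, 2, Delta, Sam, green, 37), (SEA, 18, Delta, Vic, black, 20), (SEA, 18, Delta, Vic, gold, 12), (SEA, 18, Delta, Vic, green, 37), (SF, 16, Gamma, Yan, gold, 8), (SF, 16, Gamma, Yan, grey, 4), (SF, 31, Gamma, Cal, gold, 8), (SF, 31, Gamma, Cal, grey, 4)}
Natural join on sid: {(ATL, 33, Gamma, Rae, gold, 8, 40), (ATL, 33, Gamma, Rae, grey, 4, 20), (CHI, 22, Delta, Bo, black, 20, 7), (CHI, 22, Delta, Bo, gold, 12, 37), (MIA, 16, Gamma, Dee, gold, 8, 40), (MIA, 16, Gamma, Dee, grey, 4, 20), (MIA, 21, Delta, Xia, black, 20, 7), (MIA, 21, Delta, Xia, gold, 12, 37), (NYC, 2, Delta, Sam, black, 20, 7), (NYC, 2, Delta, Sam, gold, 12, 37), (SEA, 18, Delta, Vic, black, 20, 7), (SEA, 18, Delta, Vic, gold, 12, 37), (SF, 16, Gamma, Yan, gold, 8, 40), (SF, 16, Gamma, Yan, grey, 4, 20), (SF, 31, Gamma, Cal, gold, 8, 40), (SF, 31, Gamma, Cal, grey, 4, 20)}
Apply σ_{city = SF}; surviving tuples: {(SF, 16, Gamma, Yan, gold, 8, 40), (SF, 16, Gamma, Yan, grey, 4, 20), (SF, 31, Gamma, Cal, gold, 8, 40), (SF, 31, Gamma, Cal, grey, 4, 20)}
Apply σ_{pname = Gamma}; surviving tuples: {(SF, 16, Gamma, Yan, gold, 8, 40), (SF, 16, Gamma, Yan, grey, 4, 20), (SF, 31, Gamma, Cal, gold, 8, 40), (SF, 31, Gamma, Cal, grey, 4, 20)}
Projecting to pname, cost (2 duplicate(s) eliminated): {(Gamma, 20), (Gamma, 40)}

{(Gamma, 20), (Gamma, 40)}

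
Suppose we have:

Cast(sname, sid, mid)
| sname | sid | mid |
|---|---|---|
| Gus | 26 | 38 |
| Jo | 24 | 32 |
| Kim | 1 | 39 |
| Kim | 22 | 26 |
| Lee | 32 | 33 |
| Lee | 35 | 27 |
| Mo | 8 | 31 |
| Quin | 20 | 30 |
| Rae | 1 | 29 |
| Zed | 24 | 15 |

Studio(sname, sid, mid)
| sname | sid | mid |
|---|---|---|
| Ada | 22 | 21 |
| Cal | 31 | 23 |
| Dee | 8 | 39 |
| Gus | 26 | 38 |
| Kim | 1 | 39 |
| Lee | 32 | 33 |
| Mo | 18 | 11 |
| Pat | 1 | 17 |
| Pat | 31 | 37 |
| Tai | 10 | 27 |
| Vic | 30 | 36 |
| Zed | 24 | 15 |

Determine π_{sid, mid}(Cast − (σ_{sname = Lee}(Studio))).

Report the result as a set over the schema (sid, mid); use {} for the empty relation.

Selection sname = Lee: {(Lee, 32, 33)}
Set difference of the two operands is {(Gus, 26, 38), (Jo, 24, 32), (Kim, 1, 39), (Kim, 22, 26), (Lee, 35, 27), (Mo, 8, 31), (Quin, 20, 30), (Rae, 1, 29), (Zed, 24, 15)}.
π_{sid, mid} gives {(1, 29), (1, 39), (20, 30), (22, 26), (24, 15), (24, 32), (26, 38), (35, 27), (8, 31)}.

{(1, 29), (1, 39), (20, 30), (22, 26), (24, 15), (24, 32), (26, 38), (35, 27), (8, 31)}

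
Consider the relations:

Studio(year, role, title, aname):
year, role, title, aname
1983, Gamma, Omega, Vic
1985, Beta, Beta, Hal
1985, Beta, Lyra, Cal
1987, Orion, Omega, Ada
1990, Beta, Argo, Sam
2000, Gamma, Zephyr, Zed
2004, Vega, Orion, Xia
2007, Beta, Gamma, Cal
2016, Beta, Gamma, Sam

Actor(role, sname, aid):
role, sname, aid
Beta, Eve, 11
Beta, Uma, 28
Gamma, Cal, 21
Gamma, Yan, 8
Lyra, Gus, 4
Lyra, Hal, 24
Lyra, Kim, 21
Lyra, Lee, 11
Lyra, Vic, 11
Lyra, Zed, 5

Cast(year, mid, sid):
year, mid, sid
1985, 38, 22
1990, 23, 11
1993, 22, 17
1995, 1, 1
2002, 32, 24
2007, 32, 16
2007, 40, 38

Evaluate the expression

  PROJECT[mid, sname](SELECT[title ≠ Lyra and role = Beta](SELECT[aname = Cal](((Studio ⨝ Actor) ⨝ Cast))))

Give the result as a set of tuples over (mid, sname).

Natural join on role: {(1983, Gamma, Omega, Vic, Cal, 21), (1983, Gamma, Omega, Vic, Yan, 8), (1985, Beta, Beta, Hal, Eve, 11), (1985, Beta, Beta, Hal, Uma, 28), (1985, Beta, Lyra, Cal, Eve, 11), (1985, Beta, Lyra, Cal, Uma, 28), (1990, Beta, Argo, Sam, Eve, 11), (1990, Beta, Argo, Sam, Uma, 28), (2000, Gamma, Zephyr, Zed, Cal, 21), (2000, Gamma, Zephyr, Zed, Yan, 8), (2007, Beta, Gamma, Cal, Eve, 11), (2007, Beta, Gamma, Cal, Uma, 28), (2016, Beta, Gamma, Sam, Eve, 11), (2016, Beta, Gamma, Sam, Uma, 28)}
Natural join on year: {(1985, Beta, Beta, Hal, Eve, 11, 38, 22), (1985, Beta, Beta, Hal, Uma, 28, 38, 22), (1985, Beta, Lyra, Cal, Eve, 11, 38, 22), (1985, Beta, Lyra, Cal, Uma, 28, 38, 22), (1990, Beta, Argo, Sam, Eve, 11, 23, 11), (1990, Beta, Argo, Sam, Uma, 28, 23, 11), (2007, Beta, Gamma, Cal, Eve, 11, 32, 16), (2007, Beta, Gamma, Cal, Eve, 11, 40, 38), (2007, Beta, Gamma, Cal, Uma, 28, 32, 16), (2007, Beta, Gamma, Cal, Uma, 28, 40, 38)}
Apply σ_{aname = Cal}; surviving tuples: {(1985, Beta, Lyra, Cal, Eve, 11, 38, 22), (1985, Beta, Lyra, Cal, Uma, 28, 38, 22), (2007, Beta, Gamma, Cal, Eve, 11, 32, 16), (2007, Beta, Gamma, Cal, Eve, 11, 40, 38), (2007, Beta, Gamma, Cal, Uma, 28, 32, 16), (2007, Beta, Gamma, Cal, Uma, 28, 40, 38)}
Apply σ_{title ≠ Lyra and role = Beta}; surviving tuples: {(2007, Beta, Gamma, Cal, Eve, 11, 32, 16), (2007, Beta, Gamma, Cal, Eve, 11, 40, 38), (2007, Beta, Gamma, Cal, Uma, 28, 32, 16), (2007, Beta, Gamma, Cal, Uma, 28, 40, 38)}
π_{mid, sname} gives {(32, Eve), (32, Uma), (40, Eve), (40, Uma)}.

{(32, Eve), (32, Uma), (40, Eve), (40, Uma)}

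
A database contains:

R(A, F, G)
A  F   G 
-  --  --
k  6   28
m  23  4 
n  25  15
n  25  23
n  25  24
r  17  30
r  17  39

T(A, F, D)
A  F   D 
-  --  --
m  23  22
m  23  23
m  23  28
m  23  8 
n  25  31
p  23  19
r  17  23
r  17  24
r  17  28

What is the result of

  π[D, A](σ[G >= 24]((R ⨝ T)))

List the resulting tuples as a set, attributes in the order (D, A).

R ⋈ T (natural join on A, F): {(m, 23, 4, 22), (m, 23, 4, 23), (m, 23, 4, 28), (m, 23, 4, 8), (n, 25, 15, 31), (n, 25, 23, 31), (n, 25, 24, 31), (r, 17, 30, 23), (r, 17, 30, 24), (r, 17, 30, 28), (r, 17, 39, 23), (r, 17, 39, 24), (r, 17, 39, 28)}
σ[G >= 24]: keep tuples satisfying G >= 24 → {(n, 25, 24, 31), (r, 17, 30, 23), (r, 17, 30, 24), (r, 17, 30, 28), (r, 17, 39, 23), (r, 17, 39, 24), (r, 17, 39, 28)}
Projecting to D, A (3 duplicate(s) eliminated): {(23, r), (24, r), (28, r), (31, n)}

{(23, r), (24, r), (28, r), (31, n)}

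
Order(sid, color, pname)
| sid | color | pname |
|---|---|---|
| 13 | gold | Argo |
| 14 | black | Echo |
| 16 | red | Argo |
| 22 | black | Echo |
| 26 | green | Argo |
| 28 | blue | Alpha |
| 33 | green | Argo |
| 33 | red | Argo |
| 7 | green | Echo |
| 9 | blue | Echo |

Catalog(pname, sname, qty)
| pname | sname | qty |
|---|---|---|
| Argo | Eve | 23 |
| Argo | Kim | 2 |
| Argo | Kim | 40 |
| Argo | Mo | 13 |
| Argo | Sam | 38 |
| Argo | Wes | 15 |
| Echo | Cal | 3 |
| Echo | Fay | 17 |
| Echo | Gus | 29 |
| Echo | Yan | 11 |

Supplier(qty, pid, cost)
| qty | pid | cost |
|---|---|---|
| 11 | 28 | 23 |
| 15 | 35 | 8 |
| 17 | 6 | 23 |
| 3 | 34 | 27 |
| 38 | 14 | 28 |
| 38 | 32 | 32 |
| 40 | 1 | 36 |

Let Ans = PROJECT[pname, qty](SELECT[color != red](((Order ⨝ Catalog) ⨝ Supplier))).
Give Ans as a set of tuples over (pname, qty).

{(Argo, 15), (Argo, 38), (Argo, 40), (Echo, 11), (Echo, 17), (Echo, 3)}

Natural join on pname: {(13, gold, Argo, Eve, 23), (13, gold, Argo, Kim, 2), (13, gold, Argo, Kim, 40), (13, gold, Argo, Mo, 13), (13, gold, Argo, Sam, 38), (13, gold, Argo, Wes, 15), (14, black, Echo, Cal, 3), (14, black, Echo, Fay, 17), (14, black, Echo, Gus, 29), (14, black, Echo, Yan, 11), (16, red, Argo, Eve, 23), (16, red, Argo, Kim, 2), (16, red, Argo, Kim, 40), (16, red, Argo, Mo, 13), (16, red, Argo, Sam, 38), (16, red, Argo, Wes, 15), (22, black, Echo, Cal, 3), (22, black, Echo, Fay, 17), (22, black, Echo, Gus, 29), (22, black, Echo, Yan, 11), (26, green, Argo, Eve, 23), (26, green, Argo, Kim, 2), (26, green, Argo, Kim, 40), (26, green, Argo, Mo, 13), (26, green, Argo, Sam, 38), (26, green, Argo, Wes, 15), (33, green, Argo, Eve, 23), (33, green, Argo, Kim, 2), (33, green, Argo, Kim, 40), (33, green, Argo, Mo, 13), (33, green, Argo, Sam, 38), (33, green, Argo, Wes, 15), (33, red, Argo, Eve, 23), (33, red, Argo, Kim, 2), (33, red, Argo, Kim, 40), (33, red, Argo, Mo, 13), (33, red, Argo, Sam, 38), (33, red, Argo, Wes, 15), (7, green, Echo, Cal, 3), (7, green, Echo, Fay, 17), (7, green, Echo, Gus, 29), (7, green, Echo, Yan, 11), (9, blue, Echo, Cal, 3), (9, blue, Echo, Fay, 17), (9, blue, Echo, Gus, 29), (9, blue, Echo, Yan, 11)}
Natural join on qty: {(13, gold, Argo, Kim, 40, 1, 36), (13, gold, Argo, Sam, 38, 14, 28), (13, gold, Argo, Sam, 38, 32, 32), (13, gold, Argo, Wes, 15, 35, 8), (14, black, Echo, Cal, 3, 34, 27), (14, black, Echo, Fay, 17, 6, 23), (14, black, Echo, Yan, 11, 28, 23), (16, red, Argo, Kim, 40, 1, 36), (16, red, Argo, Sam, 38, 14, 28), (16, red, Argo, Sam, 38, 32, 32), (16, red, Argo, Wes, 15, 35, 8), (22, black, Echo, Cal, 3, 34, 27), (22, black, Echo, Fay, 17, 6, 23), (22, black, Echo, Yan, 11, 28, 23), (26, green, Argo, Kim, 40, 1, 36), (26, green, Argo, Sam, 38, 14, 28), (26, green, Argo, Sam, 38, 32, 32), (26, green, Argo, Wes, 15, 35, 8), (33, green, Argo, Kim, 40, 1, 36), (33, green, Argo, Sam, 38, 14, 28), (33, green, Argo, Sam, 38, 32, 32), (33, green, Argo, Wes, 15, 35, 8), (33, red, Argo, Kim, 40, 1, 36), (33, red, Argo, Sam, 38, 14, 28), (33, red, Argo, Sam, 38, 32, 32), (33, red, Argo, Wes, 15, 35, 8), (7, green, Echo, Cal, 3, 34, 27), (7, green, Echo, Fay, 17, 6, 23), (7, green, Echo, Yan, 11, 28, 23), (9, blue, Echo, Cal, 3, 34, 27), (9, blue, Echo, Fay, 17, 6, 23), (9, blue, Echo, Yan, 11, 28, 23)}
Apply σ_{color != red}; surviving tuples: {(13, gold, Argo, Kim, 40, 1, 36), (13, gold, Argo, Sam, 38, 14, 28), (13, gold, Argo, Sam, 38, 32, 32), (13, gold, Argo, Wes, 15, 35, 8), (14, black, Echo, Cal, 3, 34, 27), (14, black, Echo, Fay, 17, 6, 23), (14, black, Echo, Yan, 11, 28, 23), (22, black, Echo, Cal, 3, 34, 27), (22, black, Echo, Fay, 17, 6, 23), (22, black, Echo, Yan, 11, 28, 23), (26, green, Argo, Kim, 40, 1, 36), (26, green, Argo, Sam, 38, 14, 28), (26, green, Argo, Sam, 38, 32, 32), (26, green, Argo, Wes, 15, 35, 8), (33, green, Argo, Kim, 40, 1, 36), (33, green, Argo, Sam, 38, 14, 28), (33, green, Argo, Sam, 38, 32, 32), (33, green, Argo, Wes, 15, 35, 8), (7, green, Echo, Cal, 3, 34, 27), (7, green, Echo, Fay, 17, 6, 23), (7, green, Echo, Yan, 11, 28, 23), (9, blue, Echo, Cal, 3, 34, 27), (9, blue, Echo, Fay, 17, 6, 23), (9, blue, Echo, Yan, 11, 28, 23)}
π[pname, qty]: project onto (pname, qty) (18 duplicate(s) eliminated) → {(Argo, 15), (Argo, 38), (Argo, 40), (Echo, 11), (Echo, 17), (Echo, 3)}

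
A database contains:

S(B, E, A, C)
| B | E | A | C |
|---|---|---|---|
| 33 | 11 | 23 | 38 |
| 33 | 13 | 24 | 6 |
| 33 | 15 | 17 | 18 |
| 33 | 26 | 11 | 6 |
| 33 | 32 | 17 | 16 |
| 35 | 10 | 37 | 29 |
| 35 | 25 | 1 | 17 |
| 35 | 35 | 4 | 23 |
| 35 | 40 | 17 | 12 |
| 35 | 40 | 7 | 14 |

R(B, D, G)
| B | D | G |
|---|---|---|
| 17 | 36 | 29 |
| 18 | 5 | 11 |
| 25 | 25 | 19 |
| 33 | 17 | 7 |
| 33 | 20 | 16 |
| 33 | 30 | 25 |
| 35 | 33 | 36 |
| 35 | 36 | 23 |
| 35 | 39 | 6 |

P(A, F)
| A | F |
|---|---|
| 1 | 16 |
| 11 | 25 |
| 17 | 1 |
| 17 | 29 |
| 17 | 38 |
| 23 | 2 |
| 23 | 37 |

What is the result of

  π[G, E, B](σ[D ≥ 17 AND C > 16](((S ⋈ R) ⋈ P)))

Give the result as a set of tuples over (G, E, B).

S ⋈ R (natural join on B): {(33, 11, 23, 38, 17, 7), (33, 11, 23, 38, 20, 16), (33, 11, 23, 38, 30, 25), (33, 13, 24, 6, 17, 7), (33, 13, 24, 6, 20, 16), (33, 13, 24, 6, 30, 25), (33, 15, 17, 18, 17, 7), (33, 15, 17, 18, 20, 16), (33, 15, 17, 18, 30, 25), (33, 26, 11, 6, 17, 7), (33, 26, 11, 6, 20, 16), (33, 26, 11, 6, 30, 25), (33, 32, 17, 16, 17, 7), (33, 32, 17, 16, 20, 16), (33, 32, 17, 16, 30, 25), (35, 10, 37, 29, 33, 36), (35, 10, 37, 29, 36, 23), (35, 10, 37, 29, 39, 6), (35, 25, 1, 17, 33, 36), (35, 25, 1, 17, 36, 23), (35, 25, 1, 17, 39, 6), (35, 35, 4, 23, 33, 36), (35, 35, 4, 23, 36, 23), (35, 35, 4, 23, 39, 6), (35, 40, 17, 12, 33, 36), (35, 40, 17, 12, 36, 23), (35, 40, 17, 12, 39, 6), (35, 40, 7, 14, 33, 36), (35, 40, 7, 14, 36, 23), (35, 40, 7, 14, 39, 6)}
(S ⋈ R) ⋈ P (natural join on A): {(33, 11, 23, 38, 17, 7, 2), (33, 11, 23, 38, 17, 7, 37), (33, 11, 23, 38, 20, 16, 2), (33, 11, 23, 38, 20, 16, 37), (33, 11, 23, 38, 30, 25, 2), (33, 11, 23, 38, 30, 25, 37), (33, 15, 17, 18, 17, 7, 1), (33, 15, 17, 18, 17, 7, 29), (33, 15, 17, 18, 17, 7, 38), (33, 15, 17, 18, 20, 16, 1), (33, 15, 17, 18, 20, 16, 29), (33, 15, 17, 18, 20, 16, 38), (33, 15, 17, 18, 30, 25, 1), (33, 15, 17, 18, 30, 25, 29), (33, 15, 17, 18, 30, 25, 38), (33, 26, 11, 6, 17, 7, 25), (33, 26, 11, 6, 20, 16, 25), (33, 26, 11, 6, 30, 25, 25), (33, 32, 17, 16, 17, 7, 1), (33, 32, 17, 16, 17, 7, 29), (33, 32, 17, 16, 17, 7, 38), (33, 32, 17, 16, 20, 16, 1), (33, 32, 17, 16, 20, 16, 29), (33, 32, 17, 16, 20, 16, 38), (33, 32, 17, 16, 30, 25, 1), (33, 32, 17, 16, 30, 25, 29), (33, 32, 17, 16, 30, 25, 38), (35, 25, 1, 17, 33, 36, 16), (35, 25, 1, 17, 36, 23, 16), (35, 25, 1, 17, 39, 6, 16), (35, 40, 17, 12, 33, 36, 1), (35, 40, 17, 12, 33, 36, 29), (35, 40, 17, 12, 33, 36, 38), (35, 40, 17, 12, 36, 23, 1), (35, 40, 17, 12, 36, 23, 29), (35, 40, 17, 12, 36, 23, 38), (35, 40, 17, 12, 39, 6, 1), (35, 40, 17, 12, 39, 6, 29), (35, 40, 17, 12, 39, 6, 38)}
σ[D ≥ 17 AND C > 16]: keep tuples satisfying D ≥ 17 AND C > 16 → {(33, 11, 23, 38, 17, 7, 2), (33, 11, 23, 38, 17, 7, 37), (33, 11, 23, 38, 20, 16, 2), (33, 11, 23, 38, 20, 16, 37), (33, 11, 23, 38, 30, 25, 2), (33, 11, 23, 38, 30, 25, 37), (33, 15, 17, 18, 17, 7, 1), (33, 15, 17, 18, 17, 7, 29), (33, 15, 17, 18, 17, 7, 38), (33, 15, 17, 18, 20, 16, 1), (33, 15, 17, 18, 20, 16, 29), (33, 15, 17, 18, 20, 16, 38), (33, 15, 17, 18, 30, 25, 1), (33, 15, 17, 18, 30, 25, 29), (33, 15, 17, 18, 30, 25, 38), (35, 25, 1, 17, 33, 36, 16), (35, 25, 1, 17, 36, 23, 16), (35, 25, 1, 17, 39, 6, 16)}
Projecting to G, E, B (9 duplicate(s) eliminated): {(16, 11, 33), (16, 15, 33), (23, 25, 35), (25, 11, 33), (25, 15, 33), (36, 25, 35), (6, 25, 35), (7, 11, 33), (7, 15, 33)}

{(16, 11, 33), (16, 15, 33), (23, 25, 35), (25, 11, 33), (25, 15, 33), (36, 25, 35), (6, 25, 35), (7, 11, 33), (7, 15, 33)}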